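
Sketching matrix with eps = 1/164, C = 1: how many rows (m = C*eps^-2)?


1/eps = 164.
(1/eps)^2 = 26896.
m = 1*26896 = 26896.

26896


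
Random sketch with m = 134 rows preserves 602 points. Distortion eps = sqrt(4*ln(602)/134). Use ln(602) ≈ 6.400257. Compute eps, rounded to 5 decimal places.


ln(602) ≈ 6.400257.
4*ln(N)/m ≈ 4*6.400257/134 ≈ 0.19105245.
eps = sqrt(0.19105245) ≈ 0.4370955 ≈ 0.43710.

0.43710


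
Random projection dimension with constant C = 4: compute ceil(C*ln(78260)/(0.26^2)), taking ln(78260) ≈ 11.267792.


ln(78260) ≈ 11.267792.
eps^2 = 0.26^2 = 0.0676.
C*ln(N)/eps^2 ≈ 4*11.267792/0.0676 ≈ 666.7333.
m = ceil(666.7333) = 667.

667


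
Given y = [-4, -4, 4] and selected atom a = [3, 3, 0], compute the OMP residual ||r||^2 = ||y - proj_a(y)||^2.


a^T a = 18.
a^T y = -24.
coeff = -24/18 = -4/3.
||r||^2 = 16.

16


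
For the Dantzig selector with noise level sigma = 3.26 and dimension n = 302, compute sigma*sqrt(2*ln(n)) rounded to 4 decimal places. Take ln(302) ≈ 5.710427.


ln(302) ≈ 5.710427.
2*ln(n) ≈ 11.420854.
sqrt(2*ln(n)) ≈ sqrt(11.420854) ≈ 3.379475.
threshold ≈ 3.26*3.379475 = 11.0170885 ≈ 11.0171.

11.0171


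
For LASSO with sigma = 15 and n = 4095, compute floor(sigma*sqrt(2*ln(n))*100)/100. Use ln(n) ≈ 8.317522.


ln(4095) ≈ 8.317522.
2*ln(n) ≈ 16.635044.
sqrt(2*ln(n)) ≈ sqrt(16.635044) ≈ 4.078608.
lambda ≈ 15*4.078608 = 61.17912.
floor(lambda*100)/100 = 61.17.

61.17


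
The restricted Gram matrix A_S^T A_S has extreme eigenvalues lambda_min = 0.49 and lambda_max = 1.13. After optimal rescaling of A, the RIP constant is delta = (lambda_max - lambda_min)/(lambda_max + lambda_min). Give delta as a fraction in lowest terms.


lambda_max - lambda_min = 1.13 - 0.49 = 0.64.
lambda_max + lambda_min = 1.13 + 0.49 = 1.62.
delta = 0.64/1.62 = 64/162 = 32/81.

32/81


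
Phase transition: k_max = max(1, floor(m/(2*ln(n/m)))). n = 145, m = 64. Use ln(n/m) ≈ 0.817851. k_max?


n/m = 145/64.
ln(n/m) ≈ 0.817851.
2*ln(n/m) ≈ 1.635702.
m/(2*ln(n/m)) ≈ 64/1.635702 ≈ 39.1269.
floor = 39.
k_max = max(1, 39) = 39.

39


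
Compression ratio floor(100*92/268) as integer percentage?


100*m/n = 100*92/268 ≈ 34.3284.
floor = 34.

34


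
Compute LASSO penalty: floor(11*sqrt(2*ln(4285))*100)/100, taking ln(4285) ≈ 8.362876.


ln(4285) ≈ 8.362876.
2*ln(n) ≈ 16.725752.
sqrt(2*ln(n)) ≈ sqrt(16.725752) ≈ 4.089713.
lambda ≈ 11*4.089713 = 44.986843.
floor(lambda*100)/100 = 44.98.

44.98


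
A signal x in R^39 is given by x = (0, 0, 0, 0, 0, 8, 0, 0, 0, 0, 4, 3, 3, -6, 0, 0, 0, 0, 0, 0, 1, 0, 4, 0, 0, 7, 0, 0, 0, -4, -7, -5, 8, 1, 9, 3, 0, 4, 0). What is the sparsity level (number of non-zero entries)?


Non-zero positions: [5, 10, 11, 12, 13, 20, 22, 25, 29, 30, 31, 32, 33, 34, 35, 37].
Sparsity = 16.

16


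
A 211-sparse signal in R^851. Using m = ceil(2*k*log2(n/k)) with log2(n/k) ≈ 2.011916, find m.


log2(n/k) = log2(851/211) ≈ 2.011916.
2*k*log2(n/k) ≈ 2*211*2.011916 = 849.028552.
m = ceil(849.028552) = 850.

850


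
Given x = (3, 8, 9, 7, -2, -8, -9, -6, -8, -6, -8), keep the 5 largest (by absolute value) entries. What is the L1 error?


Sorted |x_i| descending: [9, 9, 8, 8, 8, 8, 7, 6, 6, 3, 2]
Keep top 5: [9, 9, 8, 8, 8]
Tail entries: [8, 7, 6, 6, 3, 2]
L1 error = sum of tail = 32.

32


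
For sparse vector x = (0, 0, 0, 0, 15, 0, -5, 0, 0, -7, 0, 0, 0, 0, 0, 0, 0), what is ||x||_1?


Non-zero entries: [(4, 15), (6, -5), (9, -7)]
Absolute values: [15, 5, 7]
||x||_1 = sum = 27.

27


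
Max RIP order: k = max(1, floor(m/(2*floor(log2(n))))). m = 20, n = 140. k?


floor(log2(140)) = 7.
2*7 = 14.
m/(2*floor(log2(n))) = 20/14 ≈ 1.4286.
floor = 1.
k = max(1, 1) = 1.

1


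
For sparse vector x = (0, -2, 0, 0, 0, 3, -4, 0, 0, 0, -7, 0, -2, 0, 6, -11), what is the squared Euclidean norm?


Non-zero entries: [(1, -2), (5, 3), (6, -4), (10, -7), (12, -2), (14, 6), (15, -11)]
Squares: [4, 9, 16, 49, 4, 36, 121]
||x||_2^2 = sum = 239.

239


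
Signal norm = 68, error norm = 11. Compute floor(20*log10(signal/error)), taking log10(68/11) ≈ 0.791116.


||x||/||e|| = 68/11.
log10(68/11) ≈ 0.791116.
20*log10(||x||/||e||) ≈ 20*0.791116 = 15.82232.
floor(15.82232) = 15.

15


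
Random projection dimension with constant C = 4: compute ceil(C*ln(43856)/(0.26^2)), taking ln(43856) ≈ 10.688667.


ln(43856) ≈ 10.688667.
eps^2 = 0.26^2 = 0.0676.
C*ln(N)/eps^2 ≈ 4*10.688667/0.0676 ≈ 632.4655.
m = ceil(632.4655) = 633.

633


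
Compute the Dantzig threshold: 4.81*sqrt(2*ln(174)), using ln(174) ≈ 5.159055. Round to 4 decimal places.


ln(174) ≈ 5.159055.
2*ln(n) ≈ 10.31811.
sqrt(2*ln(n)) ≈ sqrt(10.31811) ≈ 3.212182.
threshold ≈ 4.81*3.212182 = 15.45059542 ≈ 15.4506.

15.4506


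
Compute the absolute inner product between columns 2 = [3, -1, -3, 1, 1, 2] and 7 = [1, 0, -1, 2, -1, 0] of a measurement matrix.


Inner product: 3*1 + -1*0 + -3*-1 + 1*2 + 1*-1 + 2*0
Products: [3, 0, 3, 2, -1, 0]
Sum = 7.
|dot| = 7.

7


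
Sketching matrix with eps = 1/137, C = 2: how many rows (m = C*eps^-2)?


1/eps = 137.
(1/eps)^2 = 18769.
m = 2*18769 = 37538.

37538


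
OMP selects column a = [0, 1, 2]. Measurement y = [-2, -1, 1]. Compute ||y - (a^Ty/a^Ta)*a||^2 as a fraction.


a^T a = 5.
a^T y = 1.
coeff = 1/5 = 1/5.
||r||^2 = 29/5.

29/5


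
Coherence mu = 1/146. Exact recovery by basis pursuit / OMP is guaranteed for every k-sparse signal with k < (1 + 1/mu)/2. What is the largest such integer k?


1/mu = 146.
1 + 1/mu = 147.
(1 + 1/mu)/2 = 73.5 is not an integer, so k_max = floor(73.5) = 73.

73


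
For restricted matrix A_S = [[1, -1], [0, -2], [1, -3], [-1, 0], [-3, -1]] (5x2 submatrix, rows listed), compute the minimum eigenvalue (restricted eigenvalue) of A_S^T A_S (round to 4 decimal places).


A_S^T A_S = [[12, -1], [-1, 15]].
trace = 27.
det = 179.
disc = trace^2 - 4*det = 729 - 4*179 = 13.
sqrt(13) ≈ 3.605551.
lam_min = (27 - sqrt(13))/2 ≈ (27 - 3.605551)/2 = 11.6972245 ≈ 11.6972.

11.6972


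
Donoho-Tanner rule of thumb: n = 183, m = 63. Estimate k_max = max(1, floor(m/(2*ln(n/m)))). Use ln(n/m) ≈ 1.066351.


n/m = 183/63 = 61/21.
ln(n/m) ≈ 1.066351.
2*ln(n/m) ≈ 2.132702.
m/(2*ln(n/m)) ≈ 63/2.132702 ≈ 29.54.
floor = 29.
k_max = max(1, 29) = 29.

29


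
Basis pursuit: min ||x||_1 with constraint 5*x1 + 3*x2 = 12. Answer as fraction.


Axis intercepts:
  x1 = 12/5, x2 = 0: L1 = 12/5
  x1 = 0, x2 = 4: L1 = 4
x* = (12/5, 0)
||x*||_1 = 12/5.

12/5


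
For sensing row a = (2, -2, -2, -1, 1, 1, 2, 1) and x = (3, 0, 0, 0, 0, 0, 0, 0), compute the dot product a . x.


Non-zero terms: ['2*3']
Products: [6]
y = sum = 6.

6


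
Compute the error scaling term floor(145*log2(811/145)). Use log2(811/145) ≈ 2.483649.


log2(n/k) = log2(811/145) ≈ 2.483649.
k*log2(n/k) ≈ 145*2.483649 = 360.129105.
floor(360.129105) = 360.

360


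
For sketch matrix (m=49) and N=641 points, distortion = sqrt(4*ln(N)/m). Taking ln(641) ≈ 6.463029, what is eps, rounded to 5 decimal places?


ln(641) ≈ 6.463029.
4*ln(N)/m ≈ 4*6.463029/49 ≈ 0.5275942.
eps = sqrt(0.5275942) ≈ 0.7263568 ≈ 0.72636.

0.72636


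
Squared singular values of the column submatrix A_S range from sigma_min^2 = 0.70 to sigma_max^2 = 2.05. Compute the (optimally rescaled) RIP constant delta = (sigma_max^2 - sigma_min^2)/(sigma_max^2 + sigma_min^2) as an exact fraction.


lambda_max - lambda_min = 2.05 - 0.70 = 1.35.
lambda_max + lambda_min = 2.05 + 0.70 = 2.75.
delta = 1.35/2.75 = 135/275 = 27/55.

27/55


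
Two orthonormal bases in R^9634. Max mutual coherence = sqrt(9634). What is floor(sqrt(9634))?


98^2 = 9604 <= 9634 < 9801 = 99^2, so 98 <= sqrt(9634) < 99.
floor(sqrt(9634)) = 98.

98


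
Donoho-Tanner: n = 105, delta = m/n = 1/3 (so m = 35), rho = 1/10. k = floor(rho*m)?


m = 1/3*105 = 35.
rho = 1/10.
rho*m = 1/10*35 = 3.5.
k = floor(3.5) = 3.

3


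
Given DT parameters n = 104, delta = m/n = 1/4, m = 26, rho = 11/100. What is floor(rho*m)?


m = 1/4*104 = 26.
rho = 11/100.
rho*m = 11/100*26 = 2.86.
k = floor(2.86) = 2.

2


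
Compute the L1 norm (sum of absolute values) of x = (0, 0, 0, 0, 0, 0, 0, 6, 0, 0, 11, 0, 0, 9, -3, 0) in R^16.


Non-zero entries: [(7, 6), (10, 11), (13, 9), (14, -3)]
Absolute values: [6, 11, 9, 3]
||x||_1 = sum = 29.

29


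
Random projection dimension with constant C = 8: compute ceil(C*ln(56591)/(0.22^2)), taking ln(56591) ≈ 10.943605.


ln(56591) ≈ 10.943605.
eps^2 = 0.22^2 = 0.0484.
C*ln(N)/eps^2 ≈ 8*10.943605/0.0484 ≈ 1808.8603.
m = ceil(1808.8603) = 1809.

1809


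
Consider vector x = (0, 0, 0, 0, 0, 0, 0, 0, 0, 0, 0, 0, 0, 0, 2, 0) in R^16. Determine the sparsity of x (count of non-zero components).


Non-zero positions: [14].
Sparsity = 1.

1


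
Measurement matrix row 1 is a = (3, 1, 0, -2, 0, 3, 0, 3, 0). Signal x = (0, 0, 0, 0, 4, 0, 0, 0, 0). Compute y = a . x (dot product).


Non-zero terms: ['0*4']
Products: [0]
y = sum = 0.

0


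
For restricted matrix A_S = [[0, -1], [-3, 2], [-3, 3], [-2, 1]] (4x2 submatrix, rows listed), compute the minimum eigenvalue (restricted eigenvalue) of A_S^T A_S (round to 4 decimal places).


A_S^T A_S = [[22, -17], [-17, 15]].
trace = 37.
det = 41.
disc = trace^2 - 4*det = 1369 - 4*41 = 1205.
sqrt(1205) ≈ 34.713110.
lam_min = (37 - sqrt(1205))/2 ≈ (37 - 34.713110)/2 = 1.143445 ≈ 1.1434.

1.1434


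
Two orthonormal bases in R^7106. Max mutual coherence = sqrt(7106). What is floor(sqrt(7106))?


84^2 = 7056 <= 7106 < 7225 = 85^2, so 84 <= sqrt(7106) < 85.
floor(sqrt(7106)) = 84.

84


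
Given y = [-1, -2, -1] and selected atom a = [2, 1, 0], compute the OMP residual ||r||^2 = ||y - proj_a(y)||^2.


a^T a = 5.
a^T y = -4.
coeff = -4/5 = -4/5.
||r||^2 = 14/5.

14/5


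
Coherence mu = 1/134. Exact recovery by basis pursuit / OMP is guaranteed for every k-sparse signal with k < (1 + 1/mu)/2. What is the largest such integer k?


1/mu = 134.
1 + 1/mu = 135.
(1 + 1/mu)/2 = 67.5 is not an integer, so k_max = floor(67.5) = 67.

67


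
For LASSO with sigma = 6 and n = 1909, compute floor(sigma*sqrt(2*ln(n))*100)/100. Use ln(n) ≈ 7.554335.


ln(1909) ≈ 7.554335.
2*ln(n) ≈ 15.10867.
sqrt(2*ln(n)) ≈ sqrt(15.10867) ≈ 3.886987.
lambda ≈ 6*3.886987 = 23.321922.
floor(lambda*100)/100 = 23.32.

23.32


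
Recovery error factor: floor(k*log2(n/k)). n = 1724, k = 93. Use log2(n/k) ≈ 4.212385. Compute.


log2(n/k) = log2(1724/93) ≈ 4.212385.
k*log2(n/k) ≈ 93*4.212385 = 391.751805.
floor(391.751805) = 391.

391


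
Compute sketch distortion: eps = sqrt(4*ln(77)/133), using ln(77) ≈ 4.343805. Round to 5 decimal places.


ln(77) ≈ 4.343805.
4*ln(N)/m ≈ 4*4.343805/133 ≈ 0.13064075.
eps = sqrt(0.13064075) ≈ 0.3614426 ≈ 0.36144.

0.36144


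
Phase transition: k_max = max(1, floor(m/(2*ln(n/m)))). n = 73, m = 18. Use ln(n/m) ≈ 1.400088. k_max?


n/m = 73/18.
ln(n/m) ≈ 1.400088.
2*ln(n/m) ≈ 2.800176.
m/(2*ln(n/m)) ≈ 18/2.800176 ≈ 6.4282.
floor = 6.
k_max = max(1, 6) = 6.

6


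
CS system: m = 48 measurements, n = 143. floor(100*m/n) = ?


100*m/n = 100*48/143 ≈ 33.5664.
floor = 33.

33


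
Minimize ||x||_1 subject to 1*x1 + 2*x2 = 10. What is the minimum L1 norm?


Axis intercepts:
  x1 = 10, x2 = 0: L1 = 10
  x1 = 0, x2 = 5: L1 = 5
x* = (0, 5)
||x*||_1 = 5.

5


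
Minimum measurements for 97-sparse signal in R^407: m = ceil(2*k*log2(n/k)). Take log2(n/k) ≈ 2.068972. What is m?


log2(n/k) = log2(407/97) ≈ 2.068972.
2*k*log2(n/k) ≈ 2*97*2.068972 = 401.380568.
m = ceil(401.380568) = 402.

402


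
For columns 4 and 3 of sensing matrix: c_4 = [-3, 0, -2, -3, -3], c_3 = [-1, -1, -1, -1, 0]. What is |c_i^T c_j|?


Inner product: -3*-1 + 0*-1 + -2*-1 + -3*-1 + -3*0
Products: [3, 0, 2, 3, 0]
Sum = 8.
|dot| = 8.

8


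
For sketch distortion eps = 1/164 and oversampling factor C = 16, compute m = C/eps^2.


1/eps = 164.
(1/eps)^2 = 26896.
m = 16*26896 = 430336.

430336


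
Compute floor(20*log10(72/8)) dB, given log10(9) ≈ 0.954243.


||x||/||e|| = 72/8 = 9.
log10(9) ≈ 0.954243.
20*log10(||x||/||e||) ≈ 20*0.954243 = 19.08486.
floor(19.08486) = 19.

19


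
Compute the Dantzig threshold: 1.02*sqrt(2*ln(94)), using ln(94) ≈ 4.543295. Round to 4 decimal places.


ln(94) ≈ 4.543295.
2*ln(n) ≈ 9.08659.
sqrt(2*ln(n)) ≈ sqrt(9.08659) ≈ 3.014397.
threshold ≈ 1.02*3.014397 = 3.07468494 ≈ 3.0747.

3.0747


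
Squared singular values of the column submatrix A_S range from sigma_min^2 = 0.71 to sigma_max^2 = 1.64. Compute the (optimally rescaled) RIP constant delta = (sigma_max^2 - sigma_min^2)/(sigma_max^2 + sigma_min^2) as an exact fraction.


lambda_max - lambda_min = 1.64 - 0.71 = 0.93.
lambda_max + lambda_min = 1.64 + 0.71 = 2.35.
delta = 0.93/2.35 = 93/235.

93/235


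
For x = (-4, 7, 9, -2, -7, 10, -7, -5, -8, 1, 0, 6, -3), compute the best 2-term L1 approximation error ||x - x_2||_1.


Sorted |x_i| descending: [10, 9, 8, 7, 7, 7, 6, 5, 4, 3, 2, 1, 0]
Keep top 2: [10, 9]
Tail entries: [8, 7, 7, 7, 6, 5, 4, 3, 2, 1, 0]
L1 error = sum of tail = 50.

50


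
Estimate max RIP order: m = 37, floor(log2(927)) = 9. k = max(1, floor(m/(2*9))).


floor(log2(927)) = 9.
2*9 = 18.
m/(2*floor(log2(n))) = 37/18 ≈ 2.0556.
floor = 2.
k = max(1, 2) = 2.

2


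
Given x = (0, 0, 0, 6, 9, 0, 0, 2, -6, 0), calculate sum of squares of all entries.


Non-zero entries: [(3, 6), (4, 9), (7, 2), (8, -6)]
Squares: [36, 81, 4, 36]
||x||_2^2 = sum = 157.

157


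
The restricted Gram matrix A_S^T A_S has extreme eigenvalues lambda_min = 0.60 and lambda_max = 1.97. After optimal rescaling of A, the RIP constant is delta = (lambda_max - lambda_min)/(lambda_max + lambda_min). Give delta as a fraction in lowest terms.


lambda_max - lambda_min = 1.97 - 0.60 = 1.37.
lambda_max + lambda_min = 1.97 + 0.60 = 2.57.
delta = 1.37/2.57 = 137/257.

137/257


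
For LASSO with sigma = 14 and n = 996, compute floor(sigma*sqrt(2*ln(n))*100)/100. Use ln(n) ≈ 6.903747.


ln(996) ≈ 6.903747.
2*ln(n) ≈ 13.807494.
sqrt(2*ln(n)) ≈ sqrt(13.807494) ≈ 3.715844.
lambda ≈ 14*3.715844 = 52.021816.
floor(lambda*100)/100 = 52.02.

52.02


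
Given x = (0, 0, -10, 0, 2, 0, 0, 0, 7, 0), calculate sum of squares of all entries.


Non-zero entries: [(2, -10), (4, 2), (8, 7)]
Squares: [100, 4, 49]
||x||_2^2 = sum = 153.

153


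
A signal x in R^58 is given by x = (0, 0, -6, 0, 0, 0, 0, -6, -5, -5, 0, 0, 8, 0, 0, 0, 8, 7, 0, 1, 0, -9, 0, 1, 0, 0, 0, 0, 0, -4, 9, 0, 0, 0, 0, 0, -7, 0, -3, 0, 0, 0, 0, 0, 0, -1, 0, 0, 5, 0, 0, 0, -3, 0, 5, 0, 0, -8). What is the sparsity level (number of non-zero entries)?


Non-zero positions: [2, 7, 8, 9, 12, 16, 17, 19, 21, 23, 29, 30, 36, 38, 45, 48, 52, 54, 57].
Sparsity = 19.

19


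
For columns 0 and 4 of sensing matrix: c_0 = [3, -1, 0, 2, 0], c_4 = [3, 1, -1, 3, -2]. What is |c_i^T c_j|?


Inner product: 3*3 + -1*1 + 0*-1 + 2*3 + 0*-2
Products: [9, -1, 0, 6, 0]
Sum = 14.
|dot| = 14.

14


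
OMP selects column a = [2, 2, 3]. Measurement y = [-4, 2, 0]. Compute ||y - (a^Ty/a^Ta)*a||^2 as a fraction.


a^T a = 17.
a^T y = -4.
coeff = -4/17 = -4/17.
||r||^2 = 324/17.

324/17


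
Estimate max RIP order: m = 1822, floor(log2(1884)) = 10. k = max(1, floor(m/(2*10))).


floor(log2(1884)) = 10.
2*10 = 20.
m/(2*floor(log2(n))) = 1822/20 ≈ 91.1.
floor = 91.
k = max(1, 91) = 91.

91


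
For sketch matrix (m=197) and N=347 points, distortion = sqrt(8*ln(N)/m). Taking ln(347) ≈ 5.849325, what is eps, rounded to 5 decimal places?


ln(347) ≈ 5.849325.
8*ln(N)/m ≈ 8*5.849325/197 ≈ 0.23753604.
eps = sqrt(0.23753604) ≈ 0.4873767 ≈ 0.48738.

0.48738


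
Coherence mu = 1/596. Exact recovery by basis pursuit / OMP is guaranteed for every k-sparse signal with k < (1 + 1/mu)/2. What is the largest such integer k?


1/mu = 596.
1 + 1/mu = 597.
(1 + 1/mu)/2 = 298.5 is not an integer, so k_max = floor(298.5) = 298.

298


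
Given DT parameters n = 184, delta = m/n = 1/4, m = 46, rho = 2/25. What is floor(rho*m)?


m = 1/4*184 = 46.
rho = 2/25.
rho*m = 2/25*46 = 3.68.
k = floor(3.68) = 3.

3


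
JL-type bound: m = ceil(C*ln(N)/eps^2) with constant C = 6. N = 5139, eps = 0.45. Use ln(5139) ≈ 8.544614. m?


ln(5139) ≈ 8.544614.
eps^2 = 0.45^2 = 0.2025.
C*ln(N)/eps^2 ≈ 6*8.544614/0.2025 ≈ 253.1737.
m = ceil(253.1737) = 254.

254


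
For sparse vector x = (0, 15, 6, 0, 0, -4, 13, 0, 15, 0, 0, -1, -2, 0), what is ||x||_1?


Non-zero entries: [(1, 15), (2, 6), (5, -4), (6, 13), (8, 15), (11, -1), (12, -2)]
Absolute values: [15, 6, 4, 13, 15, 1, 2]
||x||_1 = sum = 56.

56


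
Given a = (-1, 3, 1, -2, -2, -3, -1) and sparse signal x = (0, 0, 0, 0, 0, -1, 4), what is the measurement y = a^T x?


Non-zero terms: ['-3*-1', '-1*4']
Products: [3, -4]
y = sum = -1.

-1


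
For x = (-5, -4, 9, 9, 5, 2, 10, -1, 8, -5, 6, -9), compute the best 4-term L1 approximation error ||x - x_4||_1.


Sorted |x_i| descending: [10, 9, 9, 9, 8, 6, 5, 5, 5, 4, 2, 1]
Keep top 4: [10, 9, 9, 9]
Tail entries: [8, 6, 5, 5, 5, 4, 2, 1]
L1 error = sum of tail = 36.

36


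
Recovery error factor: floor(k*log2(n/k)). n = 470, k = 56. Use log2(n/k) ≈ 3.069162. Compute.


log2(n/k) = log2(470/56) ≈ 3.069162.
k*log2(n/k) ≈ 56*3.069162 = 171.873072.
floor(171.873072) = 171.

171


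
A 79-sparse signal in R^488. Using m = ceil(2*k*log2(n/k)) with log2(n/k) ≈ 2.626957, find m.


log2(n/k) = log2(488/79) ≈ 2.626957.
2*k*log2(n/k) ≈ 2*79*2.626957 = 415.059206.
m = ceil(415.059206) = 416.

416


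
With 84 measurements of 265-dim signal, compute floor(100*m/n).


100*m/n = 100*84/265 ≈ 31.6981.
floor = 31.

31


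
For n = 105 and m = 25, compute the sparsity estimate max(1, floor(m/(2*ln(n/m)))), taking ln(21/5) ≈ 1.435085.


n/m = 105/25 = 21/5.
ln(n/m) ≈ 1.435085.
2*ln(n/m) ≈ 2.87017.
m/(2*ln(n/m)) ≈ 25/2.87017 ≈ 8.7103.
floor = 8.
k_max = max(1, 8) = 8.

8


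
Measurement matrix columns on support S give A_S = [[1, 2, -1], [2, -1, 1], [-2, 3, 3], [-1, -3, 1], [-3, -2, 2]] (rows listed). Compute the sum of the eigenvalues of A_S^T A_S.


Sum of eigenvalues of A_S^T A_S = trace(A_S^T A_S) = sum of squared column norms of A_S.
A_S^T A_S diagonal: [19, 27, 16].
trace = 19 + 27 + 16 = 62.

62


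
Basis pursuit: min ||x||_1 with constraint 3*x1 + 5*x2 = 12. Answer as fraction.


Axis intercepts:
  x1 = 4, x2 = 0: L1 = 4
  x1 = 0, x2 = 12/5: L1 = 12/5
x* = (0, 12/5)
||x*||_1 = 12/5.

12/5


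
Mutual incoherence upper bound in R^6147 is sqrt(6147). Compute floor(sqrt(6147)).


78^2 = 6084 <= 6147 < 6241 = 79^2, so 78 <= sqrt(6147) < 79.
floor(sqrt(6147)) = 78.

78


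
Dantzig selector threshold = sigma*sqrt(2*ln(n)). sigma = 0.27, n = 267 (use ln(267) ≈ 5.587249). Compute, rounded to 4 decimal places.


ln(267) ≈ 5.587249.
2*ln(n) ≈ 11.174498.
sqrt(2*ln(n)) ≈ sqrt(11.174498) ≈ 3.342828.
threshold ≈ 0.27*3.342828 = 0.90256356 ≈ 0.9026.

0.9026


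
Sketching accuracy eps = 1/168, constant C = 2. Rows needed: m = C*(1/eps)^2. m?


1/eps = 168.
(1/eps)^2 = 28224.
m = 2*28224 = 56448.

56448


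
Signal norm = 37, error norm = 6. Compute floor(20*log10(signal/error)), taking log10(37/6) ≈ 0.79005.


||x||/||e|| = 37/6.
log10(37/6) ≈ 0.79005.
20*log10(||x||/||e||) ≈ 20*0.79005 = 15.801.
floor(15.801) = 15.

15


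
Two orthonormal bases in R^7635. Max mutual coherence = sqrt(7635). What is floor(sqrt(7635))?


87^2 = 7569 <= 7635 < 7744 = 88^2, so 87 <= sqrt(7635) < 88.
floor(sqrt(7635)) = 87.

87


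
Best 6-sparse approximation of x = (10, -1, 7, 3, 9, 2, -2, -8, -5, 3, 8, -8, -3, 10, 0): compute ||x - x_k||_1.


Sorted |x_i| descending: [10, 10, 9, 8, 8, 8, 7, 5, 3, 3, 3, 2, 2, 1, 0]
Keep top 6: [10, 10, 9, 8, 8, 8]
Tail entries: [7, 5, 3, 3, 3, 2, 2, 1, 0]
L1 error = sum of tail = 26.

26


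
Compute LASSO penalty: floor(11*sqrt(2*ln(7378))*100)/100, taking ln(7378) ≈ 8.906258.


ln(7378) ≈ 8.906258.
2*ln(n) ≈ 17.812516.
sqrt(2*ln(n)) ≈ sqrt(17.812516) ≈ 4.220488.
lambda ≈ 11*4.220488 = 46.425368.
floor(lambda*100)/100 = 46.42.

46.42


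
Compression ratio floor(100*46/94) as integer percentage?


100*m/n = 100*46/94 ≈ 48.9362.
floor = 48.

48


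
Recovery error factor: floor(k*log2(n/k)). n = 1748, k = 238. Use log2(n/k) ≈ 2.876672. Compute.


log2(n/k) = log2(1748/238) ≈ 2.876672.
k*log2(n/k) ≈ 238*2.876672 = 684.647936.
floor(684.647936) = 684.

684


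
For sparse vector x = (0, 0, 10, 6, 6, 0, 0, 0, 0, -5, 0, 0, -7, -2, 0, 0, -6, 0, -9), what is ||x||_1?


Non-zero entries: [(2, 10), (3, 6), (4, 6), (9, -5), (12, -7), (13, -2), (16, -6), (18, -9)]
Absolute values: [10, 6, 6, 5, 7, 2, 6, 9]
||x||_1 = sum = 51.

51


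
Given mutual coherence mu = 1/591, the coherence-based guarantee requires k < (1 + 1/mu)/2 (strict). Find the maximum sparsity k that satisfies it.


1/mu = 591.
1 + 1/mu = 592.
(1 + 1/mu)/2 = 296 is an integer and the inequality is strict, so k_max = 296 - 1 = 295.

295


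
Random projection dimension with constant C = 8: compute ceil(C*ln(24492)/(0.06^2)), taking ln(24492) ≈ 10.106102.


ln(24492) ≈ 10.106102.
eps^2 = 0.06^2 = 0.0036.
C*ln(N)/eps^2 ≈ 8*10.106102/0.0036 ≈ 22458.0044.
m = ceil(22458.0044) = 22459.

22459


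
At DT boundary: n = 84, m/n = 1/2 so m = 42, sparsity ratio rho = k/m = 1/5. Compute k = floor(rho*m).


m = 1/2*84 = 42.
rho = 1/5.
rho*m = 1/5*42 = 8.4.
k = floor(8.4) = 8.

8


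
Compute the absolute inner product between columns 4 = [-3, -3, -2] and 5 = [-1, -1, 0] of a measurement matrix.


Inner product: -3*-1 + -3*-1 + -2*0
Products: [3, 3, 0]
Sum = 6.
|dot| = 6.

6


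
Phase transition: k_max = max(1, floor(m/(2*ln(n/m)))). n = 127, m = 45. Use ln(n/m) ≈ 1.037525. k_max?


n/m = 127/45.
ln(n/m) ≈ 1.037525.
2*ln(n/m) ≈ 2.07505.
m/(2*ln(n/m)) ≈ 45/2.07505 ≈ 21.6862.
floor = 21.
k_max = max(1, 21) = 21.

21


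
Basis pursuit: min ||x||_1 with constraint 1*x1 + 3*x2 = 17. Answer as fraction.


Axis intercepts:
  x1 = 17, x2 = 0: L1 = 17
  x1 = 0, x2 = 17/3: L1 = 17/3
x* = (0, 17/3)
||x*||_1 = 17/3.

17/3


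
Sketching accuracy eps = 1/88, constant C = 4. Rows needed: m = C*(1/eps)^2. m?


1/eps = 88.
(1/eps)^2 = 7744.
m = 4*7744 = 30976.

30976


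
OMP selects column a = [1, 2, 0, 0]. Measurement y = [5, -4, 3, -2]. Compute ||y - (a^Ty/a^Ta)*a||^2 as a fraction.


a^T a = 5.
a^T y = -3.
coeff = -3/5 = -3/5.
||r||^2 = 261/5.

261/5


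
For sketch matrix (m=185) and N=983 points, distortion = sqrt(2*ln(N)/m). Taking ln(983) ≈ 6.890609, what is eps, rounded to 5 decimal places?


ln(983) ≈ 6.890609.
2*ln(N)/m ≈ 2*6.890609/185 ≈ 0.07449307.
eps = sqrt(0.07449307) ≈ 0.2729342 ≈ 0.27293.

0.27293


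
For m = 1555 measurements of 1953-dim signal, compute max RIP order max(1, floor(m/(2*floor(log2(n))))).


floor(log2(1953)) = 10.
2*10 = 20.
m/(2*floor(log2(n))) = 1555/20 ≈ 77.75.
floor = 77.
k = max(1, 77) = 77.

77


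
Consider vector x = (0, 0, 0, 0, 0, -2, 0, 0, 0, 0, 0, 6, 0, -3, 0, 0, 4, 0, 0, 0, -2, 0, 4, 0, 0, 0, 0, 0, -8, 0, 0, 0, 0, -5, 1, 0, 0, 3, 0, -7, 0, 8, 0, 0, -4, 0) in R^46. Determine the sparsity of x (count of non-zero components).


Non-zero positions: [5, 11, 13, 16, 20, 22, 28, 33, 34, 37, 39, 41, 44].
Sparsity = 13.

13


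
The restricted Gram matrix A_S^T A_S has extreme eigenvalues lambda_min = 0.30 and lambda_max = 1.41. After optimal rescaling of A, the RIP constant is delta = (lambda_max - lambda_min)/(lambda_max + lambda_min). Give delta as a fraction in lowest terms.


lambda_max - lambda_min = 1.41 - 0.30 = 1.11.
lambda_max + lambda_min = 1.41 + 0.30 = 1.71.
delta = 1.11/1.71 = 111/171 = 37/57.

37/57


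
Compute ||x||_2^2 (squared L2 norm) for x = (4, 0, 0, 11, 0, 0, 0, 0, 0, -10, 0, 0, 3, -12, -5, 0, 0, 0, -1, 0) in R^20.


Non-zero entries: [(0, 4), (3, 11), (9, -10), (12, 3), (13, -12), (14, -5), (18, -1)]
Squares: [16, 121, 100, 9, 144, 25, 1]
||x||_2^2 = sum = 416.

416


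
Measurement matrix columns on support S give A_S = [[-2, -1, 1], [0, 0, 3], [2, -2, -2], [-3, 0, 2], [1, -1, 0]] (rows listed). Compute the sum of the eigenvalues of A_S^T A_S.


Sum of eigenvalues of A_S^T A_S = trace(A_S^T A_S) = sum of squared column norms of A_S.
A_S^T A_S diagonal: [18, 6, 18].
trace = 18 + 6 + 18 = 42.

42


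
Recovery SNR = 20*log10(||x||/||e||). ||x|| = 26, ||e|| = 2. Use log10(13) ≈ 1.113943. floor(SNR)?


||x||/||e|| = 26/2 = 13.
log10(13) ≈ 1.113943.
20*log10(||x||/||e||) ≈ 20*1.113943 = 22.27886.
floor(22.27886) = 22.

22


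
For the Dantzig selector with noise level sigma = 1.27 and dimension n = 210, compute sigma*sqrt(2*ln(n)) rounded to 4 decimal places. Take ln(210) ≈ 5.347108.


ln(210) ≈ 5.347108.
2*ln(n) ≈ 10.694216.
sqrt(2*ln(n)) ≈ sqrt(10.694216) ≈ 3.270201.
threshold ≈ 1.27*3.270201 = 4.15315527 ≈ 4.1532.

4.1532


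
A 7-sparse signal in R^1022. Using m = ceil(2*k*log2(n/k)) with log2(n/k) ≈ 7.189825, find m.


log2(n/k) = log2(1022/7) ≈ 7.189825.
2*k*log2(n/k) ≈ 2*7*7.189825 = 100.65755.
m = ceil(100.65755) = 101.

101


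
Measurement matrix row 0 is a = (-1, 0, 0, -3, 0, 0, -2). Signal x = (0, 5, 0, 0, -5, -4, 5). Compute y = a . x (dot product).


Non-zero terms: ['0*5', '0*-5', '0*-4', '-2*5']
Products: [0, 0, 0, -10]
y = sum = -10.

-10


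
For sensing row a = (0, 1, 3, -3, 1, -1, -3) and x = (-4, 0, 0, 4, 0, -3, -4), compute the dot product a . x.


Non-zero terms: ['0*-4', '-3*4', '-1*-3', '-3*-4']
Products: [0, -12, 3, 12]
y = sum = 3.

3


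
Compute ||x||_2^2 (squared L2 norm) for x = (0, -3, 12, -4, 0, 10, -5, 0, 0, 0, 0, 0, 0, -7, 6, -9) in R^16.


Non-zero entries: [(1, -3), (2, 12), (3, -4), (5, 10), (6, -5), (13, -7), (14, 6), (15, -9)]
Squares: [9, 144, 16, 100, 25, 49, 36, 81]
||x||_2^2 = sum = 460.

460


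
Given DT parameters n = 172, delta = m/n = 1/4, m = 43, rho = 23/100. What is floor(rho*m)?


m = 1/4*172 = 43.
rho = 23/100.
rho*m = 23/100*43 = 9.89.
k = floor(9.89) = 9.

9


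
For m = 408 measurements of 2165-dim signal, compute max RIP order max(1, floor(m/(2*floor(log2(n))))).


floor(log2(2165)) = 11.
2*11 = 22.
m/(2*floor(log2(n))) = 408/22 ≈ 18.5455.
floor = 18.
k = max(1, 18) = 18.

18


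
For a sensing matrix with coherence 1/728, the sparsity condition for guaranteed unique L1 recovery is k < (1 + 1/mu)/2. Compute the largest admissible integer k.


1/mu = 728.
1 + 1/mu = 729.
(1 + 1/mu)/2 = 364.5 is not an integer, so k_max = floor(364.5) = 364.

364


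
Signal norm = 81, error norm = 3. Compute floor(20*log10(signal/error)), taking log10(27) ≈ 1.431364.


||x||/||e|| = 81/3 = 27.
log10(27) ≈ 1.431364.
20*log10(||x||/||e||) ≈ 20*1.431364 = 28.62728.
floor(28.62728) = 28.

28


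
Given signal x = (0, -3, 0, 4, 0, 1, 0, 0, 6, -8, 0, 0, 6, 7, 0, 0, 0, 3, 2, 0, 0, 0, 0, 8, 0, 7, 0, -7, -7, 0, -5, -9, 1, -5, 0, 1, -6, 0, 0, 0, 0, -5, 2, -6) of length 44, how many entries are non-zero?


Non-zero positions: [1, 3, 5, 8, 9, 12, 13, 17, 18, 23, 25, 27, 28, 30, 31, 32, 33, 35, 36, 41, 42, 43].
Sparsity = 22.

22


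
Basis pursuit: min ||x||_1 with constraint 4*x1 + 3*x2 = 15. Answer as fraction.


Axis intercepts:
  x1 = 15/4, x2 = 0: L1 = 15/4
  x1 = 0, x2 = 5: L1 = 5
x* = (15/4, 0)
||x*||_1 = 15/4.

15/4


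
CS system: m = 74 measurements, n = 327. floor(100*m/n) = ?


100*m/n = 100*74/327 ≈ 22.63.
floor = 22.

22


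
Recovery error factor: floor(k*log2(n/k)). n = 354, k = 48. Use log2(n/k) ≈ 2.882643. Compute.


log2(n/k) = log2(354/48) ≈ 2.882643.
k*log2(n/k) ≈ 48*2.882643 = 138.366864.
floor(138.366864) = 138.

138


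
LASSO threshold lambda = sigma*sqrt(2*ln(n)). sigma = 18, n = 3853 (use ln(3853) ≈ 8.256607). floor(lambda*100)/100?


ln(3853) ≈ 8.256607.
2*ln(n) ≈ 16.513214.
sqrt(2*ln(n)) ≈ sqrt(16.513214) ≈ 4.063645.
lambda ≈ 18*4.063645 = 73.14561.
floor(lambda*100)/100 = 73.14.

73.14


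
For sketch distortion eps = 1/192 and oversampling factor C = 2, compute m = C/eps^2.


1/eps = 192.
(1/eps)^2 = 36864.
m = 2*36864 = 73728.

73728


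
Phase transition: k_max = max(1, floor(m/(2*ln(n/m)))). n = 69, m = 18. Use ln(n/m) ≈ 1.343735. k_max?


n/m = 69/18 = 23/6.
ln(n/m) ≈ 1.343735.
2*ln(n/m) ≈ 2.68747.
m/(2*ln(n/m)) ≈ 18/2.68747 ≈ 6.6977.
floor = 6.
k_max = max(1, 6) = 6.

6


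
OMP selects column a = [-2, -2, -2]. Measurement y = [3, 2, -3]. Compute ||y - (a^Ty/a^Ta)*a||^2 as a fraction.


a^T a = 12.
a^T y = -4.
coeff = -4/12 = -1/3.
||r||^2 = 62/3.

62/3


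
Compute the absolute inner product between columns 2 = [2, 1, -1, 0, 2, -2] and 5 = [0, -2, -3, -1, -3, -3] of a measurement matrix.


Inner product: 2*0 + 1*-2 + -1*-3 + 0*-1 + 2*-3 + -2*-3
Products: [0, -2, 3, 0, -6, 6]
Sum = 1.
|dot| = 1.

1


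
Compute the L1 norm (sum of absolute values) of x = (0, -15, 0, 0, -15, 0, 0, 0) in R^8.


Non-zero entries: [(1, -15), (4, -15)]
Absolute values: [15, 15]
||x||_1 = sum = 30.

30


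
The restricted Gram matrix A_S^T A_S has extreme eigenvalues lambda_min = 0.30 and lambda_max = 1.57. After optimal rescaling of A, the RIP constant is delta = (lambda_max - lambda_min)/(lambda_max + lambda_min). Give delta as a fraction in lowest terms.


lambda_max - lambda_min = 1.57 - 0.30 = 1.27.
lambda_max + lambda_min = 1.57 + 0.30 = 1.87.
delta = 1.27/1.87 = 127/187.

127/187


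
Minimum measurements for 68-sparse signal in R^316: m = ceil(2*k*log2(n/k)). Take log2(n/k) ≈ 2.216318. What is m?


log2(n/k) = log2(316/68) ≈ 2.216318.
2*k*log2(n/k) ≈ 2*68*2.216318 = 301.419248.
m = ceil(301.419248) = 302.

302


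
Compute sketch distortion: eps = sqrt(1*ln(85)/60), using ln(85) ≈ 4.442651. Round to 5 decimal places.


ln(85) ≈ 4.442651.
1*ln(N)/m ≈ 1*4.442651/60 ≈ 0.07404418.
eps = sqrt(0.07404418) ≈ 0.2721106 ≈ 0.27211.

0.27211


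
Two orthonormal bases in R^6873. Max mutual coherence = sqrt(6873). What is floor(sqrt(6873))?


82^2 = 6724 <= 6873 < 6889 = 83^2, so 82 <= sqrt(6873) < 83.
floor(sqrt(6873)) = 82.

82


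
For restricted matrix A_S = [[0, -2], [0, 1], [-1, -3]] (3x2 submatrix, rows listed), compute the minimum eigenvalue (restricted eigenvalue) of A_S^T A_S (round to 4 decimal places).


A_S^T A_S = [[1, 3], [3, 14]].
trace = 15.
det = 5.
disc = trace^2 - 4*det = 225 - 4*5 = 205.
sqrt(205) ≈ 14.317821.
lam_min = (15 - sqrt(205))/2 ≈ (15 - 14.317821)/2 = 0.3410895 ≈ 0.3411.

0.3411


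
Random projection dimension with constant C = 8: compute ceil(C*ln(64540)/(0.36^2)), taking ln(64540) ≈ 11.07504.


ln(64540) ≈ 11.07504.
eps^2 = 0.36^2 = 0.1296.
C*ln(N)/eps^2 ≈ 8*11.07504/0.1296 ≈ 683.6444.
m = ceil(683.6444) = 684.

684


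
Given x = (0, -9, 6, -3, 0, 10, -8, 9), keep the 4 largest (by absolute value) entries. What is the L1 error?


Sorted |x_i| descending: [10, 9, 9, 8, 6, 3, 0, 0]
Keep top 4: [10, 9, 9, 8]
Tail entries: [6, 3, 0, 0]
L1 error = sum of tail = 9.

9


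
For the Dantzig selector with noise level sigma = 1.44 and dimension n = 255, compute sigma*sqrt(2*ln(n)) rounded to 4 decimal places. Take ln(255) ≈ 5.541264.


ln(255) ≈ 5.541264.
2*ln(n) ≈ 11.082528.
sqrt(2*ln(n)) ≈ sqrt(11.082528) ≈ 3.329043.
threshold ≈ 1.44*3.329043 = 4.79382192 ≈ 4.7938.

4.7938


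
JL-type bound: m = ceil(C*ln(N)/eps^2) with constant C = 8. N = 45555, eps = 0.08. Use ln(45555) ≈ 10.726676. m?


ln(45555) ≈ 10.726676.
eps^2 = 0.08^2 = 0.0064.
C*ln(N)/eps^2 ≈ 8*10.726676/0.0064 ≈ 13408.345.
m = ceil(13408.345) = 13409.

13409


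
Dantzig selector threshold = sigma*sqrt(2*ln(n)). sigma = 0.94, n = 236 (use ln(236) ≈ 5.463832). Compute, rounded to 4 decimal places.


ln(236) ≈ 5.463832.
2*ln(n) ≈ 10.927664.
sqrt(2*ln(n)) ≈ sqrt(10.927664) ≈ 3.305702.
threshold ≈ 0.94*3.305702 = 3.10735988 ≈ 3.1074.

3.1074


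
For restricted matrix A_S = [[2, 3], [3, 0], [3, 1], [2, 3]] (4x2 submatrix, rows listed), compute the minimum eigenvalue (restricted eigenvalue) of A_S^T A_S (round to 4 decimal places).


A_S^T A_S = [[26, 15], [15, 19]].
trace = 45.
det = 269.
disc = trace^2 - 4*det = 2025 - 4*269 = 949.
sqrt(949) ≈ 30.805844.
lam_min = (45 - sqrt(949))/2 ≈ (45 - 30.805844)/2 = 7.097078 ≈ 7.0971.

7.0971


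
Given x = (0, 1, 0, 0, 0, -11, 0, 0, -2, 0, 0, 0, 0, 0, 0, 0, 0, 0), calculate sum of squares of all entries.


Non-zero entries: [(1, 1), (5, -11), (8, -2)]
Squares: [1, 121, 4]
||x||_2^2 = sum = 126.

126


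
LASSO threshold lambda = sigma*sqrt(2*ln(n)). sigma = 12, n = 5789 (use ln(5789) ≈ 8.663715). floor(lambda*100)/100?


ln(5789) ≈ 8.663715.
2*ln(n) ≈ 17.32743.
sqrt(2*ln(n)) ≈ sqrt(17.32743) ≈ 4.162623.
lambda ≈ 12*4.162623 = 49.951476.
floor(lambda*100)/100 = 49.95.

49.95


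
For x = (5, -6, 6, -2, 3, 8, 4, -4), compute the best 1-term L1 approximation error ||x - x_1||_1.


Sorted |x_i| descending: [8, 6, 6, 5, 4, 4, 3, 2]
Keep top 1: [8]
Tail entries: [6, 6, 5, 4, 4, 3, 2]
L1 error = sum of tail = 30.

30


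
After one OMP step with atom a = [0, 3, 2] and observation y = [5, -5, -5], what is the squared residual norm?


a^T a = 13.
a^T y = -25.
coeff = -25/13 = -25/13.
||r||^2 = 350/13.

350/13


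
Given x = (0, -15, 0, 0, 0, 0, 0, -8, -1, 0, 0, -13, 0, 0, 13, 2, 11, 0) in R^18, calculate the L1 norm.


Non-zero entries: [(1, -15), (7, -8), (8, -1), (11, -13), (14, 13), (15, 2), (16, 11)]
Absolute values: [15, 8, 1, 13, 13, 2, 11]
||x||_1 = sum = 63.

63


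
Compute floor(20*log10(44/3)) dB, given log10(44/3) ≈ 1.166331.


||x||/||e|| = 44/3.
log10(44/3) ≈ 1.166331.
20*log10(||x||/||e||) ≈ 20*1.166331 = 23.32662.
floor(23.32662) = 23.

23


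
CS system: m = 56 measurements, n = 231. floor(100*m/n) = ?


100*m/n = 100*56/231 ≈ 24.2424.
floor = 24.

24


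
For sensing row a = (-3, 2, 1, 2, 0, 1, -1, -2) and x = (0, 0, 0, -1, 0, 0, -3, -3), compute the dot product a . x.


Non-zero terms: ['2*-1', '-1*-3', '-2*-3']
Products: [-2, 3, 6]
y = sum = 7.

7


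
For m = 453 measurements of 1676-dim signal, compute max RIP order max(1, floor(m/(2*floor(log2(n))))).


floor(log2(1676)) = 10.
2*10 = 20.
m/(2*floor(log2(n))) = 453/20 ≈ 22.65.
floor = 22.
k = max(1, 22) = 22.

22


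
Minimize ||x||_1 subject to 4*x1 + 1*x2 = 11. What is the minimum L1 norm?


Axis intercepts:
  x1 = 11/4, x2 = 0: L1 = 11/4
  x1 = 0, x2 = 11: L1 = 11
x* = (11/4, 0)
||x*||_1 = 11/4.

11/4


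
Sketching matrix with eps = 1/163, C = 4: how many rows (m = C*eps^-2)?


1/eps = 163.
(1/eps)^2 = 26569.
m = 4*26569 = 106276.

106276


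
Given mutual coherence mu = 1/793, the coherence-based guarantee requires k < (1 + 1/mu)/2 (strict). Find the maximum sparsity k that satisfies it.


1/mu = 793.
1 + 1/mu = 794.
(1 + 1/mu)/2 = 397 is an integer and the inequality is strict, so k_max = 397 - 1 = 396.

396


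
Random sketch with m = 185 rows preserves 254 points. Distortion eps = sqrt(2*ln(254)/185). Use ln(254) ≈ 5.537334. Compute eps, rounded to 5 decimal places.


ln(254) ≈ 5.537334.
2*ln(N)/m ≈ 2*5.537334/185 ≈ 0.05986307.
eps = sqrt(0.05986307) ≈ 0.2446693 ≈ 0.24467.

0.24467


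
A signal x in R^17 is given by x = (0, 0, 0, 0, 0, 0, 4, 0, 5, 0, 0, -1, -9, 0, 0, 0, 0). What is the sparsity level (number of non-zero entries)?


Non-zero positions: [6, 8, 11, 12].
Sparsity = 4.

4


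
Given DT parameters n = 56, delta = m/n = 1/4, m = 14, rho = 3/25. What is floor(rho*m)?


m = 1/4*56 = 14.
rho = 3/25.
rho*m = 3/25*14 = 1.68.
k = floor(1.68) = 1.

1


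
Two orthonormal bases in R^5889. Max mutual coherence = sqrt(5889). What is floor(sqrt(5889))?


76^2 = 5776 <= 5889 < 5929 = 77^2, so 76 <= sqrt(5889) < 77.
floor(sqrt(5889)) = 76.

76


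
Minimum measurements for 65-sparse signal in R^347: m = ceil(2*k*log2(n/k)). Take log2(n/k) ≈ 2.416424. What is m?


log2(n/k) = log2(347/65) ≈ 2.416424.
2*k*log2(n/k) ≈ 2*65*2.416424 = 314.13512.
m = ceil(314.13512) = 315.

315


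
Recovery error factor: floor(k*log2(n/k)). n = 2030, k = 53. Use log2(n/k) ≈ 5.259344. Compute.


log2(n/k) = log2(2030/53) ≈ 5.259344.
k*log2(n/k) ≈ 53*5.259344 = 278.745232.
floor(278.745232) = 278.

278


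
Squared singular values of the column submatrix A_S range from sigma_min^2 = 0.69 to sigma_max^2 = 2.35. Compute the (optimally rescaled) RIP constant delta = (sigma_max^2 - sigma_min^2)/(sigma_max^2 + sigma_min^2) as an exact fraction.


lambda_max - lambda_min = 2.35 - 0.69 = 1.66.
lambda_max + lambda_min = 2.35 + 0.69 = 3.04.
delta = 1.66/3.04 = 166/304 = 83/152.

83/152


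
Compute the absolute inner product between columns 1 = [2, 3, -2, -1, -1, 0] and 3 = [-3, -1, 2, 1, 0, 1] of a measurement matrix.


Inner product: 2*-3 + 3*-1 + -2*2 + -1*1 + -1*0 + 0*1
Products: [-6, -3, -4, -1, 0, 0]
Sum = -14.
|dot| = 14.

14


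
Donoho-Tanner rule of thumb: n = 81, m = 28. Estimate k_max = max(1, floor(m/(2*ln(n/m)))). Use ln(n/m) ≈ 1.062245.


n/m = 81/28.
ln(n/m) ≈ 1.062245.
2*ln(n/m) ≈ 2.12449.
m/(2*ln(n/m)) ≈ 28/2.12449 ≈ 13.1796.
floor = 13.
k_max = max(1, 13) = 13.

13


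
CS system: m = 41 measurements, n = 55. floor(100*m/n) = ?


100*m/n = 100*41/55 ≈ 74.5455.
floor = 74.

74


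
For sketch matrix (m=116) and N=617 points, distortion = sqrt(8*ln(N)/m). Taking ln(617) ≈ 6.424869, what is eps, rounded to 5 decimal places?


ln(617) ≈ 6.424869.
8*ln(N)/m ≈ 8*6.424869/116 ≈ 0.44309441.
eps = sqrt(0.44309441) ≈ 0.6656534 ≈ 0.66565.

0.66565


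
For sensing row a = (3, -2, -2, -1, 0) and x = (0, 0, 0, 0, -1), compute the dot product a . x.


Non-zero terms: ['0*-1']
Products: [0]
y = sum = 0.

0


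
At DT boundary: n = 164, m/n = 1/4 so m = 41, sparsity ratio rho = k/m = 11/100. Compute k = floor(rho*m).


m = 1/4*164 = 41.
rho = 11/100.
rho*m = 11/100*41 = 4.51.
k = floor(4.51) = 4.

4


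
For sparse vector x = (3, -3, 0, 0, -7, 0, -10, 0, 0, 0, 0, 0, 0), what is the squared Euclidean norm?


Non-zero entries: [(0, 3), (1, -3), (4, -7), (6, -10)]
Squares: [9, 9, 49, 100]
||x||_2^2 = sum = 167.

167


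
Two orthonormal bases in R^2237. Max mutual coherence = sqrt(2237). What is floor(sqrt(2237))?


47^2 = 2209 <= 2237 < 2304 = 48^2, so 47 <= sqrt(2237) < 48.
floor(sqrt(2237)) = 47.

47


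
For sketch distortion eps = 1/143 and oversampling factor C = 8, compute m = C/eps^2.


1/eps = 143.
(1/eps)^2 = 20449.
m = 8*20449 = 163592.

163592


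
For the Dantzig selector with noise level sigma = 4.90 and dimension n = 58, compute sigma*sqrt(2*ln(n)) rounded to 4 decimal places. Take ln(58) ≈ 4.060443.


ln(58) ≈ 4.060443.
2*ln(n) ≈ 8.120886.
sqrt(2*ln(n)) ≈ sqrt(8.120886) ≈ 2.849717.
threshold ≈ 4.90*2.849717 = 13.9636133 ≈ 13.9636.

13.9636


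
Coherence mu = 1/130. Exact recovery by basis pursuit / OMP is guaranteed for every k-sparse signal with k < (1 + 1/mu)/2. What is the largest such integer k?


1/mu = 130.
1 + 1/mu = 131.
(1 + 1/mu)/2 = 65.5 is not an integer, so k_max = floor(65.5) = 65.

65


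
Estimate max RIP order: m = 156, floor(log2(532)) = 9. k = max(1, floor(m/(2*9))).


floor(log2(532)) = 9.
2*9 = 18.
m/(2*floor(log2(n))) = 156/18 ≈ 8.6667.
floor = 8.
k = max(1, 8) = 8.

8


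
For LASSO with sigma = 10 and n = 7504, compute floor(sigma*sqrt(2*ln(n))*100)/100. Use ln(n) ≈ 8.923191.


ln(7504) ≈ 8.923191.
2*ln(n) ≈ 17.846382.
sqrt(2*ln(n)) ≈ sqrt(17.846382) ≈ 4.224498.
lambda ≈ 10*4.224498 = 42.24498.
floor(lambda*100)/100 = 42.24.

42.24
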